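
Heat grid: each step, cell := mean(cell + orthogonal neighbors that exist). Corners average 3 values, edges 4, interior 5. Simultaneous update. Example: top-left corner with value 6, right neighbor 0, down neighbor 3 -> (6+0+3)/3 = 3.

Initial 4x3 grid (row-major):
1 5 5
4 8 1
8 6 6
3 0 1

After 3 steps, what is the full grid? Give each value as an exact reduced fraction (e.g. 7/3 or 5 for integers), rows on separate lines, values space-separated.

After step 1:
  10/3 19/4 11/3
  21/4 24/5 5
  21/4 28/5 7/2
  11/3 5/2 7/3
After step 2:
  40/9 331/80 161/36
  559/120 127/25 509/120
  593/120 433/100 493/120
  137/36 141/40 25/9
After step 3:
  9533/2160 21761/4800 9253/2160
  4303/900 8979/2000 1007/225
  7981/1800 4397/1000 1739/450
  2209/540 8663/2400 937/270

Answer: 9533/2160 21761/4800 9253/2160
4303/900 8979/2000 1007/225
7981/1800 4397/1000 1739/450
2209/540 8663/2400 937/270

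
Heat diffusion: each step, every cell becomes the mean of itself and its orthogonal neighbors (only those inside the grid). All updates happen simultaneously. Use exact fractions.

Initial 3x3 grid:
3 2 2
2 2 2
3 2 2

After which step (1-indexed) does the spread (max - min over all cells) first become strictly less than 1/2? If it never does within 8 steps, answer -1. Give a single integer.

Step 1: max=5/2, min=2, spread=1/2
Step 2: max=85/36, min=2, spread=13/36
  -> spread < 1/2 first at step 2
Step 3: max=3317/1440, min=299/144, spread=109/480
Step 4: max=58469/25920, min=7561/3600, spread=20149/129600
Step 5: max=11597933/5184000, min=1105291/518400, spread=545023/5184000
Step 6: max=689463751/311040000, min=13891237/6480000, spread=36295/497664
Step 7: max=41209970597/18662400000, min=3354535831/1555200000, spread=305773/5971968
Step 8: max=2462802670159/1119744000000, min=33646575497/15552000000, spread=2575951/71663616

Answer: 2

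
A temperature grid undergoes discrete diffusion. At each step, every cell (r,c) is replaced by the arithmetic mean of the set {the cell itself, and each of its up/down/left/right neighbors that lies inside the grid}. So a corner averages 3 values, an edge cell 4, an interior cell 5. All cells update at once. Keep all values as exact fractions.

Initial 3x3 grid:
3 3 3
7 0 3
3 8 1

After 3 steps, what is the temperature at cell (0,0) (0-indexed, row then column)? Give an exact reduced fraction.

Step 1: cell (0,0) = 13/3
Step 2: cell (0,0) = 59/18
Step 3: cell (0,0) = 4021/1080
Full grid after step 3:
  4021/1080 43009/14400 541/180
  52909/14400 21983/6000 4551/1600
  3079/720 1419/400 2509/720

Answer: 4021/1080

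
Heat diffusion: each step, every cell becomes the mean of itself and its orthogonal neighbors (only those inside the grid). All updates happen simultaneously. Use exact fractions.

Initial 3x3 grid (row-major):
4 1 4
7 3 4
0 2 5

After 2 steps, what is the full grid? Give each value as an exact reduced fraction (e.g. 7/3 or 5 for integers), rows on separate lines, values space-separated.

Answer: 7/2 67/20 10/3
139/40 82/25 211/60
3 377/120 61/18

Derivation:
After step 1:
  4 3 3
  7/2 17/5 4
  3 5/2 11/3
After step 2:
  7/2 67/20 10/3
  139/40 82/25 211/60
  3 377/120 61/18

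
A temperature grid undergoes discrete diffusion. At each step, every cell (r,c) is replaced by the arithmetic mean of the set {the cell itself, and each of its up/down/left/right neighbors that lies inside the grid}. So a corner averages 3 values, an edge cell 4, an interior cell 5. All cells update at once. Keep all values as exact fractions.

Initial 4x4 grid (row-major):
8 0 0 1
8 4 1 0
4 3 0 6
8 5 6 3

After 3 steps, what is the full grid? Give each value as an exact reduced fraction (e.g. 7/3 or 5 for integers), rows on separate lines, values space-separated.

Answer: 9257/2160 11047/3600 6427/3600 511/432
32909/7200 21011/6000 12593/6000 13379/7200
36061/7200 23641/6000 6477/2000 6433/2400
10987/2160 8359/1800 749/200 2639/720

Derivation:
After step 1:
  16/3 3 1/2 1/3
  6 16/5 1 2
  23/4 16/5 16/5 9/4
  17/3 11/2 7/2 5
After step 2:
  43/9 361/120 29/24 17/18
  1217/240 82/25 99/50 67/48
  1237/240 417/100 263/100 249/80
  203/36 67/15 43/10 43/12
After step 3:
  9257/2160 11047/3600 6427/3600 511/432
  32909/7200 21011/6000 12593/6000 13379/7200
  36061/7200 23641/6000 6477/2000 6433/2400
  10987/2160 8359/1800 749/200 2639/720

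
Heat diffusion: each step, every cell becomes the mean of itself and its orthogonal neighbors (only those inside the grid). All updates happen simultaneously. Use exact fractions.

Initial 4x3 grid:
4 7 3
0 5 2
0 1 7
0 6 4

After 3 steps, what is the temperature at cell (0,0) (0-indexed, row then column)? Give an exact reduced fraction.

Step 1: cell (0,0) = 11/3
Step 2: cell (0,0) = 32/9
Step 3: cell (0,0) = 1397/432
Full grid after step 3:
  1397/432 55271/14400 95/24
  10379/3600 4831/1500 3187/800
  163/75 4861/1500 26323/7200
  1751/720 42671/14400 4259/1080

Answer: 1397/432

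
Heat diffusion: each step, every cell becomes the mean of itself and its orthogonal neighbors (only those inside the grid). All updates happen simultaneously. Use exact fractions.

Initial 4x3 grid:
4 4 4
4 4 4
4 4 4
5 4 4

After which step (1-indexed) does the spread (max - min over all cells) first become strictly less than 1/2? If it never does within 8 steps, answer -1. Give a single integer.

Step 1: max=13/3, min=4, spread=1/3
  -> spread < 1/2 first at step 1
Step 2: max=77/18, min=4, spread=5/18
Step 3: max=905/216, min=4, spread=41/216
Step 4: max=107897/25920, min=4, spread=4217/25920
Step 5: max=6429949/1555200, min=28879/7200, spread=38417/311040
Step 6: max=384448211/93312000, min=578597/144000, spread=1903471/18662400
Step 7: max=22995869089/5598720000, min=17395759/4320000, spread=18038617/223948800
Step 8: max=1376960982851/335923200000, min=1568126759/388800000, spread=883978523/13436928000

Answer: 1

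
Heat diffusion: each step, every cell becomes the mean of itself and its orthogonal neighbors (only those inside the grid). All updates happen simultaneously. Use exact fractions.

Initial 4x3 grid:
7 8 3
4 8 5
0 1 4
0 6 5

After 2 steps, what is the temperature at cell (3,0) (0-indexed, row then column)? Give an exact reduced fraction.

Answer: 25/12

Derivation:
Step 1: cell (3,0) = 2
Step 2: cell (3,0) = 25/12
Full grid after step 2:
  211/36 701/120 101/18
  263/60 101/20 1157/240
  59/20 17/5 351/80
  25/12 69/20 47/12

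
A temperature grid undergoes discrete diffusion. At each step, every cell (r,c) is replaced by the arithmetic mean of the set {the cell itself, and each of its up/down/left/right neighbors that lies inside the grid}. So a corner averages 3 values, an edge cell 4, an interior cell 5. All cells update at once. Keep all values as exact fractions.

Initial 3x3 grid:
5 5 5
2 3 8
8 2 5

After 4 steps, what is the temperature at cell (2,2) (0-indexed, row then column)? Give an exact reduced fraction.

Answer: 41107/8640

Derivation:
Step 1: cell (2,2) = 5
Step 2: cell (2,2) = 59/12
Step 3: cell (2,2) = 689/144
Step 4: cell (2,2) = 41107/8640
Full grid after step 4:
  4819/1080 133757/28800 14029/2880
  126157/28800 110693/24000 277289/57600
  9473/2160 14523/3200 41107/8640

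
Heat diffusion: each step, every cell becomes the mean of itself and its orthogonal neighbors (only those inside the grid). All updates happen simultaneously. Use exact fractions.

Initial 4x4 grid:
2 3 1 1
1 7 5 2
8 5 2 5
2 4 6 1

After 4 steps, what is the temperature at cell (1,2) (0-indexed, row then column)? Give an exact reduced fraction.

Answer: 304687/90000

Derivation:
Step 1: cell (1,2) = 17/5
Step 2: cell (1,2) = 359/100
Step 3: cell (1,2) = 10039/3000
Step 4: cell (1,2) = 304687/90000
Full grid after step 4:
  25087/7200 9503/2880 648677/216000 91411/32400
  6853/1800 74057/20000 304687/90000 660557/216000
  22723/5400 91997/22500 74621/20000 249503/72000
  2797/648 9073/2160 70387/18000 25883/7200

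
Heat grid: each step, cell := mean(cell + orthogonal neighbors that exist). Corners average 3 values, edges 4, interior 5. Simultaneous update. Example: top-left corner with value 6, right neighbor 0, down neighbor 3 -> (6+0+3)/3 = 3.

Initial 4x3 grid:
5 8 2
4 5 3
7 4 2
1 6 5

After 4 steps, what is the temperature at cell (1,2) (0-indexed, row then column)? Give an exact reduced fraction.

Step 1: cell (1,2) = 3
Step 2: cell (1,2) = 469/120
Step 3: cell (1,2) = 928/225
Step 4: cell (1,2) = 114469/27000
Full grid after step 4:
  316801/64800 335419/72000 142363/32400
  1023877/216000 271327/60000 114469/27000
  982777/216000 259177/60000 223913/54000
  284521/64800 308269/72000 66449/16200

Answer: 114469/27000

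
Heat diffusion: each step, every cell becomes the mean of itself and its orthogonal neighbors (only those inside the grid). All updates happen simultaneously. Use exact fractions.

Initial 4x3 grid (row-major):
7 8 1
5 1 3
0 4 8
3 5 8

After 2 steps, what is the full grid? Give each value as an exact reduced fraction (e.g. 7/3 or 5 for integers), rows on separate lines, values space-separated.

After step 1:
  20/3 17/4 4
  13/4 21/5 13/4
  3 18/5 23/4
  8/3 5 7
After step 2:
  85/18 1147/240 23/6
  1027/240 371/100 43/10
  751/240 431/100 49/10
  32/9 137/30 71/12

Answer: 85/18 1147/240 23/6
1027/240 371/100 43/10
751/240 431/100 49/10
32/9 137/30 71/12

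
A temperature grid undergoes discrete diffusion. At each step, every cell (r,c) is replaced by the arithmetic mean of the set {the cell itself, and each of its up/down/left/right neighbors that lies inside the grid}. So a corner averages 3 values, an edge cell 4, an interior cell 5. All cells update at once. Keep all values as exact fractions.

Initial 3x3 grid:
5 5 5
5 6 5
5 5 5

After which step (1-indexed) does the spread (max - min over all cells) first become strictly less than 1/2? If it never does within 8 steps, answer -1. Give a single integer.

Answer: 1

Derivation:
Step 1: max=21/4, min=5, spread=1/4
  -> spread < 1/2 first at step 1
Step 2: max=131/25, min=409/80, spread=51/400
Step 3: max=24823/4800, min=1847/360, spread=589/14400
Step 4: max=154943/30000, min=1481081/288000, spread=31859/1440000
Step 5: max=89091607/17280000, min=9264721/1800000, spread=751427/86400000
Step 6: max=556634687/108000000, min=5339063129/1036800000, spread=23149331/5184000000
Step 7: max=320522654263/62208000000, min=33374931889/6480000000, spread=616540643/311040000000
Step 8: max=2003112453983/388800000000, min=19226332008761/3732480000000, spread=17737747379/18662400000000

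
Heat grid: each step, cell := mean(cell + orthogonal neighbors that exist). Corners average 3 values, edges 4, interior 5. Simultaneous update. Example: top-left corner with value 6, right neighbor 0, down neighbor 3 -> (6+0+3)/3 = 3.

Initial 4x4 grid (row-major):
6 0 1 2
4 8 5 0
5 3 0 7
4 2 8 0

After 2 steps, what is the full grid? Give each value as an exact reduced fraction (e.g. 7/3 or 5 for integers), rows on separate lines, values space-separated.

After step 1:
  10/3 15/4 2 1
  23/4 4 14/5 7/2
  4 18/5 23/5 7/4
  11/3 17/4 5/2 5
After step 2:
  77/18 157/48 191/80 13/6
  205/48 199/50 169/50 181/80
  1021/240 409/100 61/20 297/80
  143/36 841/240 327/80 37/12

Answer: 77/18 157/48 191/80 13/6
205/48 199/50 169/50 181/80
1021/240 409/100 61/20 297/80
143/36 841/240 327/80 37/12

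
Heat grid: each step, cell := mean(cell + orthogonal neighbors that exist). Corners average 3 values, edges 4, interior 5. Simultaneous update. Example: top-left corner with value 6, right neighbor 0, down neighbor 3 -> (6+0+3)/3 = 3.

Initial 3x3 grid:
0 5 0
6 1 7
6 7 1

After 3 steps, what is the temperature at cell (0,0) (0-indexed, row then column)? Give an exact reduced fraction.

Step 1: cell (0,0) = 11/3
Step 2: cell (0,0) = 101/36
Step 3: cell (0,0) = 7927/2160
Full grid after step 3:
  7927/2160 21907/7200 823/240
  6021/1600 8231/2000 5421/1600
  2543/540 58939/14400 257/60

Answer: 7927/2160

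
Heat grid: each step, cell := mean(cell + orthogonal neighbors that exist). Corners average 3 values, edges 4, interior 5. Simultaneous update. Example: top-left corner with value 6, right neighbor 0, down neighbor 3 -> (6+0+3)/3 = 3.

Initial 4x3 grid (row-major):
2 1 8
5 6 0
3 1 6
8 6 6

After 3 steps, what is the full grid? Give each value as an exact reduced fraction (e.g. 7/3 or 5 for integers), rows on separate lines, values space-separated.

After step 1:
  8/3 17/4 3
  4 13/5 5
  17/4 22/5 13/4
  17/3 21/4 6
After step 2:
  131/36 751/240 49/12
  811/240 81/20 277/80
  1099/240 79/20 373/80
  91/18 1279/240 29/6
After step 3:
  3653/1080 10729/2880 427/120
  5633/1440 4313/1200 1951/480
  6107/1440 5417/1200 2029/480
  5387/1080 13801/2880 593/120

Answer: 3653/1080 10729/2880 427/120
5633/1440 4313/1200 1951/480
6107/1440 5417/1200 2029/480
5387/1080 13801/2880 593/120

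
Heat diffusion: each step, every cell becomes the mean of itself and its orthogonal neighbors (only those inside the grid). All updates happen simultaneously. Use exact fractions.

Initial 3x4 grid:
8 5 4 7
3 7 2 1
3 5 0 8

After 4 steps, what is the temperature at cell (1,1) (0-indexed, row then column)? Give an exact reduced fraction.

Answer: 174881/40000

Derivation:
Step 1: cell (1,1) = 22/5
Step 2: cell (1,1) = 111/25
Step 3: cell (1,1) = 8817/2000
Step 4: cell (1,1) = 174881/40000
Full grid after step 4:
  632179/129600 506407/108000 155459/36000 89399/21600
  443119/96000 174881/40000 245009/60000 556951/144000
  559079/129600 442157/108000 136709/36000 2987/800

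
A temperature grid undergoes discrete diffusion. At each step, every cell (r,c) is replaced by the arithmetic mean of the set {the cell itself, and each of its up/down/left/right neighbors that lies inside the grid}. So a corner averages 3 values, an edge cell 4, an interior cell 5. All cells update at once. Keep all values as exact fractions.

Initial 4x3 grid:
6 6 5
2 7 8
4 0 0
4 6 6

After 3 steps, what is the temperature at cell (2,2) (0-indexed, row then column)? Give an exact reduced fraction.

Answer: 61/15

Derivation:
Step 1: cell (2,2) = 7/2
Step 2: cell (2,2) = 159/40
Step 3: cell (2,2) = 61/15
Full grid after step 3:
  10561/2160 79/15 5773/1080
  1285/288 1819/400 697/144
  5501/1440 4841/1200 61/15
  8329/2160 2731/720 473/120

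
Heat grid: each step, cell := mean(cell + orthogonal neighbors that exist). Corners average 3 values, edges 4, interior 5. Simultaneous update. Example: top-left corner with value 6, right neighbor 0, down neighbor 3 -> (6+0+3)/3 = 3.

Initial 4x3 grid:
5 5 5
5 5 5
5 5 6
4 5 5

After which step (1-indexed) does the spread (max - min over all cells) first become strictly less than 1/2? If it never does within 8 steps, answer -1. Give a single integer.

Answer: 3

Derivation:
Step 1: max=16/3, min=14/3, spread=2/3
Step 2: max=631/120, min=85/18, spread=193/360
Step 3: max=6167/1200, min=5261/1080, spread=2893/10800
  -> spread < 1/2 first at step 3
Step 4: max=275741/54000, min=635579/129600, spread=130997/648000
Step 5: max=10977031/2160000, min=38487511/7776000, spread=5149003/38880000
Step 6: max=98436461/19440000, min=2317231889/466560000, spread=1809727/18662400
Step 7: max=9824234809/1944000000, min=139515446251/27993600000, spread=9767674993/139968000000
Step 8: max=88310352929/17496000000, min=8386001055809/1679616000000, spread=734342603/13436928000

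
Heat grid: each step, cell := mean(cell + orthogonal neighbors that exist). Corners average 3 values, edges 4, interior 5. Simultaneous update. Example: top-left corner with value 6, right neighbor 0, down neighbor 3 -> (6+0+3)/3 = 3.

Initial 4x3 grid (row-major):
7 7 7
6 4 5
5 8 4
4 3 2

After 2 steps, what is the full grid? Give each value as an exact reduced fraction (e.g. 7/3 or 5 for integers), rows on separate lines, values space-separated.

Answer: 221/36 101/16 211/36
287/48 551/100 265/48
401/80 511/100 351/80
14/3 321/80 4

Derivation:
After step 1:
  20/3 25/4 19/3
  11/2 6 5
  23/4 24/5 19/4
  4 17/4 3
After step 2:
  221/36 101/16 211/36
  287/48 551/100 265/48
  401/80 511/100 351/80
  14/3 321/80 4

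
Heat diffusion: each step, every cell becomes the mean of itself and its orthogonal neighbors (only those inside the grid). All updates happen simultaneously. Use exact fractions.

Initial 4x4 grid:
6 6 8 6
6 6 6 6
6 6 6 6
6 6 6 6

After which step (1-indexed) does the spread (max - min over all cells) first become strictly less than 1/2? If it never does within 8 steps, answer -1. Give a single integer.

Step 1: max=20/3, min=6, spread=2/3
Step 2: max=391/60, min=6, spread=31/60
Step 3: max=3451/540, min=6, spread=211/540
  -> spread < 1/2 first at step 3
Step 4: max=340843/54000, min=6, spread=16843/54000
Step 5: max=3054643/486000, min=27079/4500, spread=130111/486000
Step 6: max=91122367/14580000, min=1627159/270000, spread=3255781/14580000
Step 7: max=2724753691/437400000, min=1631107/270000, spread=82360351/437400000
Step 8: max=81483316891/13122000000, min=294106441/48600000, spread=2074577821/13122000000

Answer: 3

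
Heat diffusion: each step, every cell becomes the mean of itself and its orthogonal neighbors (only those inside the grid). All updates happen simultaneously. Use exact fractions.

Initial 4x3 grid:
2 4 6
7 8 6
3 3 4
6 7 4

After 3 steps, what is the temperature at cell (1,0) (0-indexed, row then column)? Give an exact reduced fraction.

Answer: 36071/7200

Derivation:
Step 1: cell (1,0) = 5
Step 2: cell (1,0) = 1181/240
Step 3: cell (1,0) = 36071/7200
Full grid after step 3:
  10631/2160 4637/900 11381/2160
  36071/7200 7657/1500 38021/7200
  35801/7200 3811/750 12017/2400
  2179/432 17803/3600 715/144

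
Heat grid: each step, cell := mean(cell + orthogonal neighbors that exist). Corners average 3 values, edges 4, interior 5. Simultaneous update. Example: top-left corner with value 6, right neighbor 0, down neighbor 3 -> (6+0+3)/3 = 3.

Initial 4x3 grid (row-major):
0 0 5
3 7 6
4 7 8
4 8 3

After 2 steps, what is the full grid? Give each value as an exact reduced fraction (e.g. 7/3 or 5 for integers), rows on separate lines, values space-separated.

Answer: 5/2 46/15 79/18
17/5 122/25 623/120
151/30 137/25 769/120
46/9 719/120 107/18

Derivation:
After step 1:
  1 3 11/3
  7/2 23/5 13/2
  9/2 34/5 6
  16/3 11/2 19/3
After step 2:
  5/2 46/15 79/18
  17/5 122/25 623/120
  151/30 137/25 769/120
  46/9 719/120 107/18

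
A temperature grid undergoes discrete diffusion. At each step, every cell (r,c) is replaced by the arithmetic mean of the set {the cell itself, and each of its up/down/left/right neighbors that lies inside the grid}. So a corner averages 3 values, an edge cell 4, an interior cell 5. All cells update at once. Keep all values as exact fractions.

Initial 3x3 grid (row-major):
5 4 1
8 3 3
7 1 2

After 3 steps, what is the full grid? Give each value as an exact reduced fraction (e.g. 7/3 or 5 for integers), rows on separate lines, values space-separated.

After step 1:
  17/3 13/4 8/3
  23/4 19/5 9/4
  16/3 13/4 2
After step 2:
  44/9 923/240 49/18
  411/80 183/50 643/240
  43/9 863/240 5/2
After step 3:
  2497/540 54421/14400 3329/1080
  22157/4800 11351/3000 41621/14400
  608/135 52321/14400 117/40

Answer: 2497/540 54421/14400 3329/1080
22157/4800 11351/3000 41621/14400
608/135 52321/14400 117/40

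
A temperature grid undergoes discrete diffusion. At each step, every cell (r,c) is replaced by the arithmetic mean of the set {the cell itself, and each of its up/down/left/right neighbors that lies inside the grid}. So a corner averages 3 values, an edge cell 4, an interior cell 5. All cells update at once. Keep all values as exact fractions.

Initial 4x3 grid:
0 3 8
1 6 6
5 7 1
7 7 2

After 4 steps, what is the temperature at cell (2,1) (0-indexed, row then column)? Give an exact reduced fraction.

Step 1: cell (2,1) = 26/5
Step 2: cell (2,1) = 491/100
Step 3: cell (2,1) = 1789/375
Step 4: cell (2,1) = 1694261/360000
Full grid after step 4:
  494311/129600 1187413/288000 580061/129600
  443863/108000 523837/120000 989851/216000
  504343/108000 1694261/360000 1014311/216000
  648721/129600 4254829/864000 619171/129600

Answer: 1694261/360000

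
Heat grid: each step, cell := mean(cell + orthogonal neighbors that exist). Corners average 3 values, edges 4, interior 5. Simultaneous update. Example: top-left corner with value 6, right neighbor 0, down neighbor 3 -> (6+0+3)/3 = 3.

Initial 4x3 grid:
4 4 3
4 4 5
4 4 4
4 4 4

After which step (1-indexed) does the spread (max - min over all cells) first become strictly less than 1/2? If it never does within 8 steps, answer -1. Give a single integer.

Answer: 2

Derivation:
Step 1: max=17/4, min=15/4, spread=1/2
Step 2: max=329/80, min=47/12, spread=47/240
  -> spread < 1/2 first at step 2
Step 3: max=9809/2400, min=18973/4800, spread=43/320
Step 4: max=87689/21600, min=171743/43200, spread=727/8640
Step 5: max=8744531/2160000, min=69003493/17280000, spread=63517/1152000
Step 6: max=78632711/19440000, min=621623963/155520000, spread=297509/6220800
Step 7: max=2355260087/583200000, min=37365715417/9331200000, spread=12737839/373248000
Step 8: max=70618884179/17496000000, min=2243357018603/559872000000, spread=131578201/4478976000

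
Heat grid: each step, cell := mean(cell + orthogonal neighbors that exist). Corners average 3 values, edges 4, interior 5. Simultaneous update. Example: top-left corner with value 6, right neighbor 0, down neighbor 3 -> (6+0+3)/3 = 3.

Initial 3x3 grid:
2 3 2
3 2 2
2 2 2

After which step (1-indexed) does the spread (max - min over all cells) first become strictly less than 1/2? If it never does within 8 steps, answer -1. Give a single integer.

Answer: 2

Derivation:
Step 1: max=8/3, min=2, spread=2/3
Step 2: max=193/80, min=2, spread=33/80
  -> spread < 1/2 first at step 2
Step 3: max=2597/1080, min=191/90, spread=61/216
Step 4: max=151039/64800, min=5761/2700, spread=511/2592
Step 5: max=9005933/3888000, min=78401/36000, spread=4309/31104
Step 6: max=533943751/233280000, min=10651237/4860000, spread=36295/373248
Step 7: max=31878770597/13996800000, min=2576935831/1166400000, spread=305773/4478976
Step 8: max=1902930670159/839808000000, min=25870575497/11664000000, spread=2575951/53747712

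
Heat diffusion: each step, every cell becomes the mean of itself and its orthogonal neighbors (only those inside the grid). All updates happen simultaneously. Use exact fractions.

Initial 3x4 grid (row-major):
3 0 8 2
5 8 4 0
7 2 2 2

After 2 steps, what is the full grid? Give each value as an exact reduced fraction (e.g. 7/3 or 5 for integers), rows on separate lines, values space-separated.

Answer: 79/18 883/240 959/240 53/18
1013/240 469/100 81/25 83/30
91/18 943/240 779/240 35/18

Derivation:
After step 1:
  8/3 19/4 7/2 10/3
  23/4 19/5 22/5 2
  14/3 19/4 5/2 4/3
After step 2:
  79/18 883/240 959/240 53/18
  1013/240 469/100 81/25 83/30
  91/18 943/240 779/240 35/18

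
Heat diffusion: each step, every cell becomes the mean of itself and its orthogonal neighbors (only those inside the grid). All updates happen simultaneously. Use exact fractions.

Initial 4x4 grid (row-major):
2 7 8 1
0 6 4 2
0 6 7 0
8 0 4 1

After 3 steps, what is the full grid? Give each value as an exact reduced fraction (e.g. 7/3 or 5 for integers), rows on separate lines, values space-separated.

Answer: 2747/720 3487/800 30967/7200 529/135
177/50 8193/2000 6169/1500 24337/7200
3137/900 1402/375 21553/6000 21649/7200
1807/540 6529/1800 5851/1800 5947/2160

Derivation:
After step 1:
  3 23/4 5 11/3
  2 23/5 27/5 7/4
  7/2 19/5 21/5 5/2
  8/3 9/2 3 5/3
After step 2:
  43/12 367/80 1189/240 125/36
  131/40 431/100 419/100 799/240
  359/120 103/25 189/50 607/240
  32/9 419/120 401/120 43/18
After step 3:
  2747/720 3487/800 30967/7200 529/135
  177/50 8193/2000 6169/1500 24337/7200
  3137/900 1402/375 21553/6000 21649/7200
  1807/540 6529/1800 5851/1800 5947/2160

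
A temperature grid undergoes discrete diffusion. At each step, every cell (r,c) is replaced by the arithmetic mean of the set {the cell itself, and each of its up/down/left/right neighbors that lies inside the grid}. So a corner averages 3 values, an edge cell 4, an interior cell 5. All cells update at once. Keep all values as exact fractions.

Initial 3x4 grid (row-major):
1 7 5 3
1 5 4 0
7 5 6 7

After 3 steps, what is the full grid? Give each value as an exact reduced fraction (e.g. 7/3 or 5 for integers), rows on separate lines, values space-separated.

After step 1:
  3 9/2 19/4 8/3
  7/2 22/5 4 7/2
  13/3 23/4 11/2 13/3
After step 2:
  11/3 333/80 191/48 131/36
  457/120 443/100 443/100 29/8
  163/36 1199/240 235/48 40/9
After step 3:
  931/240 9743/2400 29179/7200 1619/432
  29579/7200 1637/375 534/125 9683/2400
  9599/2160 33929/7200 33779/7200 1867/432

Answer: 931/240 9743/2400 29179/7200 1619/432
29579/7200 1637/375 534/125 9683/2400
9599/2160 33929/7200 33779/7200 1867/432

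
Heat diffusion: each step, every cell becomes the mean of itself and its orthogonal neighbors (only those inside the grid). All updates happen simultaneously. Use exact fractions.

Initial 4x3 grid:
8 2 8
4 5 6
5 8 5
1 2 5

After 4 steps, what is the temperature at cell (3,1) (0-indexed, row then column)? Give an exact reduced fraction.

Answer: 191351/43200

Derivation:
Step 1: cell (3,1) = 4
Step 2: cell (3,1) = 47/12
Step 3: cell (3,1) = 3097/720
Step 4: cell (3,1) = 191351/43200
Full grid after step 4:
  134509/25920 33987/6400 141629/25920
  53609/10800 124417/24000 14371/2700
  24727/5400 5374/1125 17993/3600
  27667/6480 191351/43200 1121/240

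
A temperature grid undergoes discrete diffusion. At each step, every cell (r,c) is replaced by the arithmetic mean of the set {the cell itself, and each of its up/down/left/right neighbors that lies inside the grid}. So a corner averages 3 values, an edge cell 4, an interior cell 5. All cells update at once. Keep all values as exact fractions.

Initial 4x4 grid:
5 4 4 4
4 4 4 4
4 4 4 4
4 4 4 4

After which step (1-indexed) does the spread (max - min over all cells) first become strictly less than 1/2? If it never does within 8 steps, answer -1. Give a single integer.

Step 1: max=13/3, min=4, spread=1/3
  -> spread < 1/2 first at step 1
Step 2: max=77/18, min=4, spread=5/18
Step 3: max=905/216, min=4, spread=41/216
Step 4: max=26963/6480, min=4, spread=1043/6480
Step 5: max=803153/194400, min=4, spread=25553/194400
Step 6: max=23999459/5832000, min=72079/18000, spread=645863/5832000
Step 7: max=717481691/174960000, min=480971/120000, spread=16225973/174960000
Step 8: max=21472677983/5248800000, min=216701/54000, spread=409340783/5248800000

Answer: 1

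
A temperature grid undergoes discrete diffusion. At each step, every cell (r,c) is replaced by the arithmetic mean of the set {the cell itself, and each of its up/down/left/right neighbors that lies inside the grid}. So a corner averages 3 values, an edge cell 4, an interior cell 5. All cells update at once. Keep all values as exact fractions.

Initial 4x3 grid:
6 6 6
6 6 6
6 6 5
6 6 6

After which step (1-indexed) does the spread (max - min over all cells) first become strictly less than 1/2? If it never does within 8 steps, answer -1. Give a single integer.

Step 1: max=6, min=17/3, spread=1/3
  -> spread < 1/2 first at step 1
Step 2: max=6, min=689/120, spread=31/120
Step 3: max=6, min=6269/1080, spread=211/1080
Step 4: max=10753/1800, min=631103/108000, spread=14077/108000
Step 5: max=644317/108000, min=5691593/972000, spread=5363/48600
Step 6: max=357131/60000, min=171219191/29160000, spread=93859/1166400
Step 7: max=577863533/97200000, min=10287325519/1749600000, spread=4568723/69984000
Step 8: max=17314381111/2916000000, min=618075564371/104976000000, spread=8387449/167961600

Answer: 1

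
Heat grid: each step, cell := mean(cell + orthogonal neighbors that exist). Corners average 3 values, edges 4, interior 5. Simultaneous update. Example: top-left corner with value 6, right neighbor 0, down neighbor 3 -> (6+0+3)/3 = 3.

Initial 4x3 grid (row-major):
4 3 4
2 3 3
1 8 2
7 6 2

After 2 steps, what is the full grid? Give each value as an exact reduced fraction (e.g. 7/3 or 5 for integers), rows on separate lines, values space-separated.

After step 1:
  3 7/2 10/3
  5/2 19/5 3
  9/2 4 15/4
  14/3 23/4 10/3
After step 2:
  3 409/120 59/18
  69/20 84/25 833/240
  47/12 109/25 169/48
  179/36 71/16 77/18

Answer: 3 409/120 59/18
69/20 84/25 833/240
47/12 109/25 169/48
179/36 71/16 77/18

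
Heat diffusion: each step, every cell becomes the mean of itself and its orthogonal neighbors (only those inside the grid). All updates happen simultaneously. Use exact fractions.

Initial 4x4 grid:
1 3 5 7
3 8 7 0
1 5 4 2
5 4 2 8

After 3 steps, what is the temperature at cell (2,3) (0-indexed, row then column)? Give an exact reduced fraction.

Step 1: cell (2,3) = 7/2
Step 2: cell (2,3) = 31/8
Step 3: cell (2,3) = 1619/400
Full grid after step 3:
  4021/1080 29909/7200 2179/480 1057/240
  26729/7200 2543/600 8813/2000 343/80
  27041/7200 24623/6000 529/125 1619/400
  8129/2160 14413/3600 4927/1200 4

Answer: 1619/400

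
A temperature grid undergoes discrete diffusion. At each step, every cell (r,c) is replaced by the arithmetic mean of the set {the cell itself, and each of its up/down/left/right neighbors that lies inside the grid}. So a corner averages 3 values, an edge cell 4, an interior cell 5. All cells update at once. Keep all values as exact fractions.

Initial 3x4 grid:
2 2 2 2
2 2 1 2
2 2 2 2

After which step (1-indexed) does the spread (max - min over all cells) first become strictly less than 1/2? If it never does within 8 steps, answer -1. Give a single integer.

Answer: 1

Derivation:
Step 1: max=2, min=7/4, spread=1/4
  -> spread < 1/2 first at step 1
Step 2: max=2, min=177/100, spread=23/100
Step 3: max=787/400, min=8789/4800, spread=131/960
Step 4: max=14009/7200, min=79849/43200, spread=841/8640
Step 5: max=2786627/1440000, min=32017949/17280000, spread=56863/691200
Step 6: max=24930457/12960000, min=289505659/155520000, spread=386393/6220800
Step 7: max=9947641187/5184000000, min=116022276869/62208000000, spread=26795339/497664000
Step 8: max=594993850333/311040000000, min=6981144285871/3732480000000, spread=254051069/5971968000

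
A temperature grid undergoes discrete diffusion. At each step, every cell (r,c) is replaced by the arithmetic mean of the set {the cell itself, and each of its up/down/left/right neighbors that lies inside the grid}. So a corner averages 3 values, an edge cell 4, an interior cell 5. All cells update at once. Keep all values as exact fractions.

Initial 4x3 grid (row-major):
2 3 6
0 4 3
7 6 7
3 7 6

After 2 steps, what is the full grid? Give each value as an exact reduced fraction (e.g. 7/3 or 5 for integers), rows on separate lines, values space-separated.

Answer: 26/9 757/240 17/4
727/240 107/25 177/40
1147/240 122/25 701/120
91/18 721/120 53/9

Derivation:
After step 1:
  5/3 15/4 4
  13/4 16/5 5
  4 31/5 11/2
  17/3 11/2 20/3
After step 2:
  26/9 757/240 17/4
  727/240 107/25 177/40
  1147/240 122/25 701/120
  91/18 721/120 53/9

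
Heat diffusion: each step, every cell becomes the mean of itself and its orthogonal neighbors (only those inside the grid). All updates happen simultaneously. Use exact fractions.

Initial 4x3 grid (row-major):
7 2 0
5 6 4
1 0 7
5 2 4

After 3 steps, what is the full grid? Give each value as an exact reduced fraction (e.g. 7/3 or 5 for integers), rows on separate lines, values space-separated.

Answer: 8449/2160 54167/14400 811/240
13943/3600 21283/6000 4331/1200
11813/3600 7001/2000 12613/3600
6697/2160 15289/4800 7727/2160

Derivation:
After step 1:
  14/3 15/4 2
  19/4 17/5 17/4
  11/4 16/5 15/4
  8/3 11/4 13/3
After step 2:
  79/18 829/240 10/3
  467/120 387/100 67/20
  401/120 317/100 233/60
  49/18 259/80 65/18
After step 3:
  8449/2160 54167/14400 811/240
  13943/3600 21283/6000 4331/1200
  11813/3600 7001/2000 12613/3600
  6697/2160 15289/4800 7727/2160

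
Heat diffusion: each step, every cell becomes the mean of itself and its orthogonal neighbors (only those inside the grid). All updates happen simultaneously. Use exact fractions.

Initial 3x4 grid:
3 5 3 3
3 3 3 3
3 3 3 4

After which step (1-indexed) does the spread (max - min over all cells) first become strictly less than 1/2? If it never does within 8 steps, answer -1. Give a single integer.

Answer: 3

Derivation:
Step 1: max=11/3, min=3, spread=2/3
Step 2: max=211/60, min=3, spread=31/60
Step 3: max=1831/540, min=7493/2400, spread=5803/21600
  -> spread < 1/2 first at step 3
Step 4: max=359909/108000, min=68213/21600, spread=4711/27000
Step 5: max=3207479/972000, min=6890497/2160000, spread=2135107/19440000
Step 6: max=318704261/97200000, min=623601497/194400000, spread=552281/7776000
Step 7: max=5716231357/1749600000, min=90059550437/27993600000, spread=56006051/1119744000
Step 8: max=570024024133/174960000000, min=2255072288657/699840000000, spread=200190463/5598720000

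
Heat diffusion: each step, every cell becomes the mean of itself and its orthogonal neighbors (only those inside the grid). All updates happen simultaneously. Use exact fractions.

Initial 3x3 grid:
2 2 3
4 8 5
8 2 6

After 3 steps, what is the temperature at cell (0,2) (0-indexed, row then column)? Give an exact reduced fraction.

Step 1: cell (0,2) = 10/3
Step 2: cell (0,2) = 151/36
Step 3: cell (0,2) = 8657/2160
Full grid after step 3:
  8437/2160 19973/4800 8657/2160
  33497/7200 8751/2000 33847/7200
  5201/1080 6137/1200 5191/1080

Answer: 8657/2160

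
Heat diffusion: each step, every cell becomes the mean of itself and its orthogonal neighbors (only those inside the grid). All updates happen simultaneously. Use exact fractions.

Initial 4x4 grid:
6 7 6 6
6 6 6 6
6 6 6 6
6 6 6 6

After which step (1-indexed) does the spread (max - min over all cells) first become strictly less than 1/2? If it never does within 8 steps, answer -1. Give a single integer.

Answer: 1

Derivation:
Step 1: max=19/3, min=6, spread=1/3
  -> spread < 1/2 first at step 1
Step 2: max=751/120, min=6, spread=31/120
Step 3: max=6691/1080, min=6, spread=211/1080
Step 4: max=664843/108000, min=6, spread=16843/108000
Step 5: max=5970643/972000, min=54079/9000, spread=130111/972000
Step 6: max=178602367/29160000, min=3247159/540000, spread=3255781/29160000
Step 7: max=5349153691/874800000, min=3251107/540000, spread=82360351/874800000
Step 8: max=160215316891/26244000000, min=585706441/97200000, spread=2074577821/26244000000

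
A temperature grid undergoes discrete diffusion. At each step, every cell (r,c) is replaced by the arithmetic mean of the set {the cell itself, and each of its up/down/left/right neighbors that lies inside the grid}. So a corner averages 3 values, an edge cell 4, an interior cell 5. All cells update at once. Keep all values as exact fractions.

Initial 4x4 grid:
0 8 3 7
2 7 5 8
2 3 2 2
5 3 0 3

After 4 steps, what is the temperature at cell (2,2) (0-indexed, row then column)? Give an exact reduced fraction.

Step 1: cell (2,2) = 12/5
Step 2: cell (2,2) = 331/100
Step 3: cell (2,2) = 1013/300
Step 4: cell (2,2) = 78713/22500
Full grid after step 4:
  8017/2025 943871/216000 349157/72000 2027/400
  798401/216000 44783/11250 43561/10000 326617/72000
  28457/8640 304027/90000 78713/22500 154511/43200
  98329/32400 128761/43200 125417/43200 24101/8100

Answer: 78713/22500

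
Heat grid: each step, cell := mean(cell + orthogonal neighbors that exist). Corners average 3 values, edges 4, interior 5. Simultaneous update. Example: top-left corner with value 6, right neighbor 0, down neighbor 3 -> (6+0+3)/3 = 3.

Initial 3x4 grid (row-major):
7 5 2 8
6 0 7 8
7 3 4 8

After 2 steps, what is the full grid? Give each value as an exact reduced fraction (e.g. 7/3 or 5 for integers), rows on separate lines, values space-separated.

After step 1:
  6 7/2 11/2 6
  5 21/5 21/5 31/4
  16/3 7/2 11/2 20/3
After step 2:
  29/6 24/5 24/5 77/12
  77/15 102/25 543/100 1477/240
  83/18 139/30 149/30 239/36

Answer: 29/6 24/5 24/5 77/12
77/15 102/25 543/100 1477/240
83/18 139/30 149/30 239/36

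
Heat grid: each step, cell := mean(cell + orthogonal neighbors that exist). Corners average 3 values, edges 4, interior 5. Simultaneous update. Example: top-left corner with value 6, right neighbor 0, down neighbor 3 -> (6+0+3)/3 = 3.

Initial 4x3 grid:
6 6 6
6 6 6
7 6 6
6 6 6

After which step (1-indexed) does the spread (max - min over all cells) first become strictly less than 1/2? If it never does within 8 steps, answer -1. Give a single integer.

Step 1: max=19/3, min=6, spread=1/3
  -> spread < 1/2 first at step 1
Step 2: max=751/120, min=6, spread=31/120
Step 3: max=6691/1080, min=6, spread=211/1080
Step 4: max=664897/108000, min=10847/1800, spread=14077/108000
Step 5: max=5972407/972000, min=651683/108000, spread=5363/48600
Step 6: max=178700809/29160000, min=362869/60000, spread=93859/1166400
Step 7: max=10707874481/1749600000, min=588536467/97200000, spread=4568723/69984000
Step 8: max=641636435629/104976000000, min=17677618889/2916000000, spread=8387449/167961600

Answer: 1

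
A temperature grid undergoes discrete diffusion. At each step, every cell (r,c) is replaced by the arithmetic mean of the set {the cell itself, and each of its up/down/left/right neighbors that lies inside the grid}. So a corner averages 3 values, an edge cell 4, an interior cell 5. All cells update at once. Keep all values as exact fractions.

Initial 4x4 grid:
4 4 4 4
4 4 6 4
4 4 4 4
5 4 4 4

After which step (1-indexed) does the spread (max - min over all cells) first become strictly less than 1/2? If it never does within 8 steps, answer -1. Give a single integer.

Answer: 2

Derivation:
Step 1: max=9/2, min=4, spread=1/2
Step 2: max=111/25, min=4, spread=11/25
  -> spread < 1/2 first at step 2
Step 3: max=5167/1200, min=9881/2400, spread=151/800
Step 4: max=23171/5400, min=9919/2400, spread=3413/21600
Step 5: max=689669/162000, min=1800361/432000, spread=116269/1296000
Step 6: max=20675657/4860000, min=5414213/1296000, spread=1489433/19440000
Step 7: max=19315441/4556250, min=732284819/174960000, spread=47140577/874800000
Step 8: max=18519243371/4374000000, min=732802409999/174960000000, spread=2655774947/58320000000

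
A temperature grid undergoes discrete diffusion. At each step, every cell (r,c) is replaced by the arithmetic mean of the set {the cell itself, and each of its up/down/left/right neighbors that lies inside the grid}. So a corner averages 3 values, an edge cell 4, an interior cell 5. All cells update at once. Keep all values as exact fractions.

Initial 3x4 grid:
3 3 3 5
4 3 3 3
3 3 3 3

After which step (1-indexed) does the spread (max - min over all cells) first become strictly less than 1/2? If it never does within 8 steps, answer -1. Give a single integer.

Step 1: max=11/3, min=3, spread=2/3
Step 2: max=32/9, min=3, spread=5/9
Step 3: max=365/108, min=1397/450, spread=743/2700
  -> spread < 1/2 first at step 3
Step 4: max=216637/64800, min=56587/18000, spread=64619/324000
Step 5: max=12800753/3888000, min=5121917/1620000, spread=2540761/19440000
Step 6: max=764080807/233280000, min=1482317239/466560000, spread=73351/746496
Step 7: max=45588268613/13996800000, min=89199445301/27993600000, spread=79083677/1119744000
Step 8: max=2727909478567/839808000000, min=5359332793759/1679616000000, spread=771889307/13436928000

Answer: 3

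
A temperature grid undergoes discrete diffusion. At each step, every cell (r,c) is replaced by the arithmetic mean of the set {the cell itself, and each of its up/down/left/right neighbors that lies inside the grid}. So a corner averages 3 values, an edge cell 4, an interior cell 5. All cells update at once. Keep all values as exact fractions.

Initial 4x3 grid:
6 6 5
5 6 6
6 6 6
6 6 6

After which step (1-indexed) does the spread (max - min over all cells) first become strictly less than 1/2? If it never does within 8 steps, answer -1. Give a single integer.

Answer: 1

Derivation:
Step 1: max=6, min=17/3, spread=1/3
  -> spread < 1/2 first at step 1
Step 2: max=6, min=1373/240, spread=67/240
Step 3: max=287/48, min=12373/2160, spread=271/1080
Step 4: max=14279/2400, min=745601/129600, spread=5093/25920
Step 5: max=1281389/216000, min=44844499/7776000, spread=257101/1555200
Step 6: max=38332033/6480000, min=2697706001/466560000, spread=497603/3732480
Step 7: max=382553887/64800000, min=162167562859/27993600000, spread=123828653/1119744000
Step 8: max=34369704587/5832000000, min=9746554115681/1679616000000, spread=1215366443/13436928000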